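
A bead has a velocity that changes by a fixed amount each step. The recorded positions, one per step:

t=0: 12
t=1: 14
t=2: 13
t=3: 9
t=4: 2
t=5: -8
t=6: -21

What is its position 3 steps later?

-78

Taking differences between consecutive positions: +2, -1, -4, -7, -10, -13. These grow by -3 each step.
step 7: -21 − 16 → -37
step 8: -37 − 19 → -56
step 9: -56 − 22 → -78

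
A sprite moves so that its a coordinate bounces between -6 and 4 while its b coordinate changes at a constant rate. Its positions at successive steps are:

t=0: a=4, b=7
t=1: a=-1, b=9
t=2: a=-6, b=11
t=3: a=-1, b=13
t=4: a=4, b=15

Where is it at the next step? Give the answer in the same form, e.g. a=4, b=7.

The a coordinate reflects between -6 and 4, moving 5 per step.
  step 5: 4 → -1
The b coordinate changes by +2 each step: at step 5 it is 17.

a=-1, b=17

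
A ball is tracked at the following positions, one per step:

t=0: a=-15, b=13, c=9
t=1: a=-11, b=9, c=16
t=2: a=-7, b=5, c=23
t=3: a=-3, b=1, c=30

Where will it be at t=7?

a=13, b=-15, c=58

The position changes by (+4,-4,+7) every step.
step 4: a=-3, b=1, c=30 + (+4,-4,+7) → a=1, b=-3, c=37
step 5: a=1, b=-3, c=37 + (+4,-4,+7) → a=5, b=-7, c=44
step 6: a=5, b=-7, c=44 + (+4,-4,+7) → a=9, b=-11, c=51
step 7: a=9, b=-11, c=51 + (+4,-4,+7) → a=13, b=-15, c=58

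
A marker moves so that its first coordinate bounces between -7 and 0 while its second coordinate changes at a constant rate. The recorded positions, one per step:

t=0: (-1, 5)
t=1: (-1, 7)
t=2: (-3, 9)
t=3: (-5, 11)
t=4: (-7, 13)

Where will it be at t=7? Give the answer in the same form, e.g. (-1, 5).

(-1, 19)

The first coordinate reflects between -7 and 0, moving 2 per step.
  step 5: -7 → -5
  step 6: -5 → -3
  step 7: -3 → -1
The second coordinate changes by +2 each step: at step 7 it is 19.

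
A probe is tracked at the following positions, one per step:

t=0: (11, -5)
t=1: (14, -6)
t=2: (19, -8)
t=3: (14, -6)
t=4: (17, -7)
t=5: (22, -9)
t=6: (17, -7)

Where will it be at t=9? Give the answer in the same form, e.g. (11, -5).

(20, -8)

Step-to-step displacements: (+3, -1), (+5, -2), (-5, +2), (+3, -1), (+5, -2), (-5, +2) — a repeating cycle of length 3.
step 7: apply (+3, -1) → (20, -8)
step 8: apply (+5, -2) → (25, -10)
step 9: apply (-5, +2) → (20, -8)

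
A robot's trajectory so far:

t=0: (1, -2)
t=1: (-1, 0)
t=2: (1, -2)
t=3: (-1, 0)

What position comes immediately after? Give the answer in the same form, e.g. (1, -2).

The jumps are (-2, +2), (+2, -2), (-2, +2) — a geometric progression with ratio -1.
step 4: (-1, 0) + (+2, -2) → (1, -2)

(1, -2)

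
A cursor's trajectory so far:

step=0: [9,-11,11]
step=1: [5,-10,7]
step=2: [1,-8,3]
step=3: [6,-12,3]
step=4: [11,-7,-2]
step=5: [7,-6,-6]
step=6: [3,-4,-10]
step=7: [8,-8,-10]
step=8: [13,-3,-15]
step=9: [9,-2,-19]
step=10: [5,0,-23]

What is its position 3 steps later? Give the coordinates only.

Differencing gives [-4,+1,-4], [-4,+2,-4], [+5,-4,+0], [+5,+5,-5], [-4,+1,-4], [-4,+2,-4], [+5,-4,+0], [+5,+5,-5], [-4,+1,-4], [-4,+2,-4]. This is the pattern [-4,+1,-4], [-4,+2,-4], [+5,-4,+0], [+5,+5,-5] repeated.
step 11: apply [+5,-4,+0] → [10,-4,-23]
step 12: apply [+5,+5,-5] → [15,1,-28]
step 13: apply [-4,+1,-4] → [11,2,-32]

[11,2,-32]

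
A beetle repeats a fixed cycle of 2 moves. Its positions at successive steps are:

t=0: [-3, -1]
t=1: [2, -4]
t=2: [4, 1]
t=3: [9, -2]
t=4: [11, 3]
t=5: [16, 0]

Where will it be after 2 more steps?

[23, 2]

Step-to-step displacements: [+5, -3], [+2, +5], [+5, -3], [+2, +5], [+5, -3] — a repeating cycle of length 2.
step 6: apply [+2, +5] → [18, 5]
step 7: apply [+5, -3] → [23, 2]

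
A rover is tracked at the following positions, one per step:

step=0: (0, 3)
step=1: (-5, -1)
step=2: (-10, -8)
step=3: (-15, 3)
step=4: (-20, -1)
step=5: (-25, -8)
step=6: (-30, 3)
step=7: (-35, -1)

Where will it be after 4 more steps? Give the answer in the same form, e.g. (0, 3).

(-55, -8)

First: linear, -5 per step → -55 at step 11.
Second: cycles through 3, -1, -8 every 3 steps. Step 11 lands at position 2 of the cycle → -8.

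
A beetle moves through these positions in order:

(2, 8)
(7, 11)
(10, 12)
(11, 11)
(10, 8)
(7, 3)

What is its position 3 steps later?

First differences are (+5, +3), (+3, +1), (+1, -1), (-1, -3), (-3, -5); their common second difference is (-2, -2) (constant acceleration).
step 6: (7, 3) + (-5, -7) → (2, -4)
step 7: (2, -4) + (-7, -9) → (-5, -13)
step 8: (-5, -13) + (-9, -11) → (-14, -24)

(-14, -24)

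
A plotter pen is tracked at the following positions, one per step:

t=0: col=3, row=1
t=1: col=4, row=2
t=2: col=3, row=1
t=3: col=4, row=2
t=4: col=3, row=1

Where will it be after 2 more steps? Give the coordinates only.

col=3, row=1

The jumps are (+1, +1), (-1, -1), (+1, +1), (-1, -1) — a geometric progression with ratio -1.
step 5: col=3, row=1 + (+1, +1) → col=4, row=2
step 6: col=4, row=2 + (-1, -1) → col=3, row=1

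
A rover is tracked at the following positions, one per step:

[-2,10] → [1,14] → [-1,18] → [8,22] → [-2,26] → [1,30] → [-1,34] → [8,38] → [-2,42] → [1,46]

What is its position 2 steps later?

[8,54]

First: cycles through -2, 1, -1, 8 every 4 steps. Step 11 lands at position 3 of the cycle → 8.
Second: linear, +4 per step → 54 at step 11.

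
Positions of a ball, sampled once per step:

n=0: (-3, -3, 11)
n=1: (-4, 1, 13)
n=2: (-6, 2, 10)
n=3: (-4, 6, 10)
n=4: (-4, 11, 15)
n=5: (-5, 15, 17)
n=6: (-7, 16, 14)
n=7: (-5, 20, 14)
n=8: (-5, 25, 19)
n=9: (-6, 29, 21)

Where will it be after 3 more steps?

(-6, 39, 23)

The moves between consecutive positions are (-1, +4, +2), (-2, +1, -3), (+2, +4, +0), (+0, +5, +5), (-1, +4, +2), (-2, +1, -3), (+2, +4, +0), (+0, +5, +5), (-1, +4, +2); they repeat the 4-cycle [(-1, +4, +2), (-2, +1, -3), (+2, +4, +0), (+0, +5, +5)].
step 10: apply (-2, +1, -3) → (-8, 30, 18)
step 11: apply (+2, +4, +0) → (-6, 34, 18)
step 12: apply (+0, +5, +5) → (-6, 39, 23)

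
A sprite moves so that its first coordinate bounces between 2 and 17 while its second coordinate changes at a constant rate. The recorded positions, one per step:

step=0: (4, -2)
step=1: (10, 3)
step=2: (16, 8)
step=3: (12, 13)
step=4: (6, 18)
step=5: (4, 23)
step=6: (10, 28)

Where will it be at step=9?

(6, 43)

The first coordinate travels 6 per step and bounces off the walls at 2 and 17.
  step 7: 10 → 16
  step 8: 16 → 12
  step 9: 12 → 6
The second coordinate changes by +5 each step: at step 9 it is 43.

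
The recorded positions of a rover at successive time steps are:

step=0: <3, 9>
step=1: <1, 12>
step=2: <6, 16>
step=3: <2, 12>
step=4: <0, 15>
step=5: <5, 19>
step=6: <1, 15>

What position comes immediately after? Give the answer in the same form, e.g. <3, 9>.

<-1, 18>

Step-to-step displacements: <-2, +3>, <+5, +4>, <-4, -4>, <-2, +3>, <+5, +4>, <-4, -4> — a repeating cycle of length 3.
step 7: apply <-2, +3> → <-1, 18>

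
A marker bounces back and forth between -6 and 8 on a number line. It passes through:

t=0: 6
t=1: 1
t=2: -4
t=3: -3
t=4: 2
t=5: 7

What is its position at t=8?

The value reflects between -6 and 8, moving 5 per step.
  step 6: 7 → 4
  step 7: 4 → -1
  step 8: -1 → -6

-6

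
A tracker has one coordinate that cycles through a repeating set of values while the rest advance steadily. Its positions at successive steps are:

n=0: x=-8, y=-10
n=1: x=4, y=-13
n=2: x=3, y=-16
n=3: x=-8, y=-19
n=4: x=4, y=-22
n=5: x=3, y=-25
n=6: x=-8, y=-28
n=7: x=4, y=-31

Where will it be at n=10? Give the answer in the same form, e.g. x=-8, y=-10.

The x coordinate repeats the cycle [-8, 4, 3] with period 3; step 10 mod 3 = 1, giving 4.
The y coordinate changes by -3 each step, so at step 10 it is -10 + 10·(-3) = -40.

x=4, y=-40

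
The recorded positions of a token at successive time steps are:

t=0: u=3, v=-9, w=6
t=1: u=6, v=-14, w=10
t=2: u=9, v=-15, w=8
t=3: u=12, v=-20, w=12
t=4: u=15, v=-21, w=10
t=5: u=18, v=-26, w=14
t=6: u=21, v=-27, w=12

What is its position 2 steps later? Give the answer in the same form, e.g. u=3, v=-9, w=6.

u=27, v=-33, w=14

Step-to-step displacements: (+3, -5, +4), (+3, -1, -2), (+3, -5, +4), (+3, -1, -2), (+3, -5, +4), (+3, -1, -2) — a repeating cycle of length 2.
step 7: apply (+3, -5, +4) → u=24, v=-32, w=16
step 8: apply (+3, -1, -2) → u=27, v=-33, w=14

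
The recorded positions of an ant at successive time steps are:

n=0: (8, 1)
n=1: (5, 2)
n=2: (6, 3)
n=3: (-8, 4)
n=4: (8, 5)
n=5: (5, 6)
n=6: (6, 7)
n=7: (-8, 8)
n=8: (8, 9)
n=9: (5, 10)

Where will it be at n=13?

(5, 14)

The first coordinate repeats the cycle [8, 5, 6, -8] with period 4; step 13 mod 4 = 1, giving 5.
The second coordinate changes by +1 each step, so at step 13 it is 1 + 13·(1) = 14.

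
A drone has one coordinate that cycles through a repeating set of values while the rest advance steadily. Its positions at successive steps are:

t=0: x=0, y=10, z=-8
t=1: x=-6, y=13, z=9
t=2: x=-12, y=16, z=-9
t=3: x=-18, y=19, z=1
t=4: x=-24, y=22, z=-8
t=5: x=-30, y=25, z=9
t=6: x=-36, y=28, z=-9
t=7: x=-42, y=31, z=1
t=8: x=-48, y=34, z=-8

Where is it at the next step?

x=-54, y=37, z=9

The x coordinate changes by -6 each step, so at step 9 it is 0 + 9·(-6) = -54.
The y coordinate changes by +3 each step, so at step 9 it is 10 + 9·(3) = 37.
The z coordinate repeats the cycle [-8, 9, -9, 1] with period 4; step 9 mod 4 = 1, giving 9.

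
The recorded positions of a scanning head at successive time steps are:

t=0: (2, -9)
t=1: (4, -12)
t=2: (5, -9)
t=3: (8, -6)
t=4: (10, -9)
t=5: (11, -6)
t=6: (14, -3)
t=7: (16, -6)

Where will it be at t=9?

(20, 0)

The moves between consecutive positions are (+2, -3), (+1, +3), (+3, +3), (+2, -3), (+1, +3), (+3, +3), (+2, -3); they repeat the 3-cycle [(+2, -3), (+1, +3), (+3, +3)].
step 8: apply (+1, +3) → (17, -3)
step 9: apply (+3, +3) → (20, 0)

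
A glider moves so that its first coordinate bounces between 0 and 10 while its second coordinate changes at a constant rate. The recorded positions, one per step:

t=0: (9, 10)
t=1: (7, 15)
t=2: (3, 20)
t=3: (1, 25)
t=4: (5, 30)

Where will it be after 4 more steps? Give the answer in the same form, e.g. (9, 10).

The first coordinate reflects between 0 and 10, moving 4 per step.
  step 5: 5 → 9
  step 6: 9 → 7
  step 7: 7 → 3
  step 8: 3 → 1
The second coordinate changes by +5 each step: at step 8 it is 50.

(1, 50)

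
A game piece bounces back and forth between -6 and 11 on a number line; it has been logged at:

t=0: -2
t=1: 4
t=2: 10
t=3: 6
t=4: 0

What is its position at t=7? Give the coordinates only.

The value travels 6 per step and bounces off the walls at -6 and 11.
  step 5: 0 → -6
  step 6: -6 → 0
  step 7: 0 → 6

6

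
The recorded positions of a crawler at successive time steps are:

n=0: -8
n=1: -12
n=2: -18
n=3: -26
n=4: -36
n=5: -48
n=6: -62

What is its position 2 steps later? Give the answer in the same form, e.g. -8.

Taking differences between consecutive positions: -4, -6, -8, -10, -12, -14. These grow by -2 each step.
step 7: -62 − 16 → -78
step 8: -78 − 18 → -96

-96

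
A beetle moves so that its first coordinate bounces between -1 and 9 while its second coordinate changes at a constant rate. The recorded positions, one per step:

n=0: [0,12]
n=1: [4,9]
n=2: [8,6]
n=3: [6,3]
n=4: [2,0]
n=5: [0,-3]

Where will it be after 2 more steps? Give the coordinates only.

[8,-9]

The first coordinate reflects between -1 and 9, moving 4 per step.
  step 6: 0 → 4
  step 7: 4 → 8
The second coordinate changes by -3 each step: at step 7 it is -9.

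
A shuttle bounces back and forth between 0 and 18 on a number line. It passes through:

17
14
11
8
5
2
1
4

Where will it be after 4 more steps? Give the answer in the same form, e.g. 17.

The value travels 3 per step and bounces off the walls at 0 and 18.
  step 8: 4 → 7
  step 9: 7 → 10
  step 10: 10 → 13
  step 11: 13 → 16

16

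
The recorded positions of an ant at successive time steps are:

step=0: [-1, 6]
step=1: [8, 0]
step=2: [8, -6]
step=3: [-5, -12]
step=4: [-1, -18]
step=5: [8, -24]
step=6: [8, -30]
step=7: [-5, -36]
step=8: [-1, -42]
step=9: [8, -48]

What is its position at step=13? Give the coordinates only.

The first coordinate repeats the cycle [-1, 8, 8, -5] with period 4; step 13 mod 4 = 1, giving 8.
The second coordinate changes by -6 each step, so at step 13 it is 6 + 13·(-6) = -72.

[8, -72]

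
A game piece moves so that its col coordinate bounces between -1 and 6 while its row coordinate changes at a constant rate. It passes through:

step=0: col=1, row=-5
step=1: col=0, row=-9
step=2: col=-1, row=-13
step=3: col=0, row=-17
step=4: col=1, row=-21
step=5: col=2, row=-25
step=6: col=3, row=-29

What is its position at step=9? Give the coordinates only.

The col coordinate reflects between -1 and 6, moving 1 per step.
  step 7: 3 → 4
  step 8: 4 → 5
  step 9: 5 → 6
The row coordinate changes by -4 each step: at step 9 it is -41.

col=6, row=-41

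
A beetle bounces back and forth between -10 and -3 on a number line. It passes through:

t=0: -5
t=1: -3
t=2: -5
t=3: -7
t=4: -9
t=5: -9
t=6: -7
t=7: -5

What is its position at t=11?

The value travels 2 per step and bounces off the walls at -10 and -3.
  step 8: -5 → -3
  step 9: -3 → -5
  step 10: -5 → -7
  step 11: -7 → -9

-9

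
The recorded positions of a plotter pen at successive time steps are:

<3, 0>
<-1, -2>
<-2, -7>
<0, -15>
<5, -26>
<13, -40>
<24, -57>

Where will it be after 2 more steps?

Successive displacements: <-4, -2>, <-1, -5>, <+2, -8>, <+5, -11>, <+8, -14>, <+11, -17> — each changes by <+3, -3>.
step 7: <24, -57> + <+14, -20> → <38, -77>
step 8: <38, -77> + <+17, -23> → <55, -100>

<55, -100>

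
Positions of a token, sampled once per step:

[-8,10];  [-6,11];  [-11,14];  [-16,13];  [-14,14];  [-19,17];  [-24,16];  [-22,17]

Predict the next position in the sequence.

[-27,20]

Step-to-step displacements: [+2,+1], [-5,+3], [-5,-1], [+2,+1], [-5,+3], [-5,-1], [+2,+1] — a repeating cycle of length 3.
step 8: apply [-5,+3] → [-27,20]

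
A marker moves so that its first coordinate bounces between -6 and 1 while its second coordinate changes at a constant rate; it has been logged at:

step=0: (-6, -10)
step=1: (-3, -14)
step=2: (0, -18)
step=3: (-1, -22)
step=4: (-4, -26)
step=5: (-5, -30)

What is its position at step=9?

(-5, -46)

The first coordinate travels 3 per step and bounces off the walls at -6 and 1.
  step 6: -5 → -2
  step 7: -2 → 1
  step 8: 1 → -2
  step 9: -2 → -5
The second coordinate changes by -4 each step: at step 9 it is -46.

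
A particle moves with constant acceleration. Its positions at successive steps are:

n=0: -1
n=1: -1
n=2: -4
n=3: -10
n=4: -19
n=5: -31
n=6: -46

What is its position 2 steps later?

-85

Successive displacements: +0, -3, -6, -9, -12, -15 — each changes by -3.
step 7: -46 − 18 → -64
step 8: -64 − 21 → -85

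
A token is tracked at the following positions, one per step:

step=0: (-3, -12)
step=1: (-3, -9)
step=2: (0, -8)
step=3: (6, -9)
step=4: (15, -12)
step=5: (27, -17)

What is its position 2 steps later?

(60, -33)

Taking differences between consecutive positions: (+0, +3), (+3, +1), (+6, -1), (+9, -3), (+12, -5). These grow by (+3, -2) each step.
step 6: (27, -17) + (+15, -7) → (42, -24)
step 7: (42, -24) + (+18, -9) → (60, -33)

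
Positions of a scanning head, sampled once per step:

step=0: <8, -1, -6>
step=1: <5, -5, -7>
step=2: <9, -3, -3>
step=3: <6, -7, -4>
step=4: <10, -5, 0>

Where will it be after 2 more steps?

Differencing gives <-3, -4, -1>, <+4, +2, +4>, <-3, -4, -1>, <+4, +2, +4>. This is the pattern <-3, -4, -1>, <+4, +2, +4> repeated.
step 5: apply <-3, -4, -1> → <7, -9, -1>
step 6: apply <+4, +2, +4> → <11, -7, 3>

<11, -7, 3>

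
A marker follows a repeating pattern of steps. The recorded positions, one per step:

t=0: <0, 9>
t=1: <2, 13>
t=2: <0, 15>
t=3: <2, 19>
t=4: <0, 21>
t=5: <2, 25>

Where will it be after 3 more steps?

<0, 33>

Step-to-step displacements: <+2, +4>, <-2, +2>, <+2, +4>, <-2, +2>, <+2, +4> — a repeating cycle of length 2.
step 6: apply <-2, +2> → <0, 27>
step 7: apply <+2, +4> → <2, 31>
step 8: apply <-2, +2> → <0, 33>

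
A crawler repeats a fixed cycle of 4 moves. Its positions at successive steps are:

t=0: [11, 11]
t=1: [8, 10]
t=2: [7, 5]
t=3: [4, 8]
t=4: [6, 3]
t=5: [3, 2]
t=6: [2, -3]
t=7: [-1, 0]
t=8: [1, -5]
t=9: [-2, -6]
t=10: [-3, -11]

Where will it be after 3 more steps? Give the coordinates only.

[-7, -14]

Differencing gives [-3, -1], [-1, -5], [-3, +3], [+2, -5], [-3, -1], [-1, -5], [-3, +3], [+2, -5], [-3, -1], [-1, -5]. This is the pattern [-3, -1], [-1, -5], [-3, +3], [+2, -5] repeated.
step 11: apply [-3, +3] → [-6, -8]
step 12: apply [+2, -5] → [-4, -13]
step 13: apply [-3, -1] → [-7, -14]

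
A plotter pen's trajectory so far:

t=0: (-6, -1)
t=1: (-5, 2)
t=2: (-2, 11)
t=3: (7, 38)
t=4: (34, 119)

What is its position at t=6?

Consecutive displacements (+1, +3), (+3, +9), (+9, +27), (+27, +81) scale by a factor of 3 each step.
step 5: (34, 119) + (+81, +243) → (115, 362)
step 6: (115, 362) + (+243, +729) → (358, 1091)

(358, 1091)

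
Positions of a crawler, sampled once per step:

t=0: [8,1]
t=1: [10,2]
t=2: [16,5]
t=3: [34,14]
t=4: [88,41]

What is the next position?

[250,122]

Consecutive displacements [+2,+1], [+6,+3], [+18,+9], [+54,+27] scale by a factor of 3 each step.
step 5: [88,41] + [+162,+81] → [250,122]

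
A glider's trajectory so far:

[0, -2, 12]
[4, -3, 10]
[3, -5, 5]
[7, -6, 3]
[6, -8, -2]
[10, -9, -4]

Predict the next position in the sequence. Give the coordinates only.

Differencing gives [+4, -1, -2], [-1, -2, -5], [+4, -1, -2], [-1, -2, -5], [+4, -1, -2]. This is the pattern [+4, -1, -2], [-1, -2, -5] repeated.
step 6: apply [-1, -2, -5] → [9, -11, -9]

[9, -11, -9]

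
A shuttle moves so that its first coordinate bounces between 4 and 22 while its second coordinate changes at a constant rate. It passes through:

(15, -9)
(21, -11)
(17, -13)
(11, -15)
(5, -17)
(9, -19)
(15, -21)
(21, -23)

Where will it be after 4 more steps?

(9, -31)

The first coordinate reflects between 4 and 22, moving 6 per step.
  step 8: 21 → 17
  step 9: 17 → 11
  step 10: 11 → 5
  step 11: 5 → 9
The second coordinate changes by -2 each step: at step 11 it is -31.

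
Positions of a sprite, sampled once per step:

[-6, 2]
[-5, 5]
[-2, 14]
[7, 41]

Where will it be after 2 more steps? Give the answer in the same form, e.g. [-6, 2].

[115, 365]

Consecutive displacements [+1, +3], [+3, +9], [+9, +27] scale by a factor of 3 each step.
step 4: [7, 41] + [+27, +81] → [34, 122]
step 5: [34, 122] + [+81, +243] → [115, 365]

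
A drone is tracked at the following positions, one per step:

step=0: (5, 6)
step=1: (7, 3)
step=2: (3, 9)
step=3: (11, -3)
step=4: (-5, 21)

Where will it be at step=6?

Consecutive displacements (+2, -3), (-4, +6), (+8, -12), (-16, +24) scale by a factor of -2 each step.
step 5: (-5, 21) + (+32, -48) → (27, -27)
step 6: (27, -27) + (-64, +96) → (-37, 69)

(-37, 69)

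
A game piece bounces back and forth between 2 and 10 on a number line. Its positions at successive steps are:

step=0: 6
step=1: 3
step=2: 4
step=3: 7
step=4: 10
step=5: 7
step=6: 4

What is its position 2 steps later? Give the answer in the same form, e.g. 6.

6

The value reflects between 2 and 10, moving 3 per step.
  step 7: 4 → 3
  step 8: 3 → 6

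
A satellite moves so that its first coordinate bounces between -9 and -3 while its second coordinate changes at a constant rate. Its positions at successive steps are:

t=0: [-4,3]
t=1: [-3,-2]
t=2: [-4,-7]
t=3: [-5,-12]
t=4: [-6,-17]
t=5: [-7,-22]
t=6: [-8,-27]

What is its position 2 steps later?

The first coordinate travels 1 per step and bounces off the walls at -9 and -3.
  step 7: -8 → -9
  step 8: -9 → -8
The second coordinate changes by -5 each step: at step 8 it is -37.

[-8,-37]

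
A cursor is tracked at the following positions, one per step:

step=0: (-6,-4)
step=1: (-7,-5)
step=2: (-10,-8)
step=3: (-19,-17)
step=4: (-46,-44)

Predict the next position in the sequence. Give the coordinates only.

Consecutive displacements (-1,-1), (-3,-3), (-9,-9), (-27,-27) scale by a factor of 3 each step.
step 5: (-46,-44) + (-81,-81) → (-127,-125)

(-127,-125)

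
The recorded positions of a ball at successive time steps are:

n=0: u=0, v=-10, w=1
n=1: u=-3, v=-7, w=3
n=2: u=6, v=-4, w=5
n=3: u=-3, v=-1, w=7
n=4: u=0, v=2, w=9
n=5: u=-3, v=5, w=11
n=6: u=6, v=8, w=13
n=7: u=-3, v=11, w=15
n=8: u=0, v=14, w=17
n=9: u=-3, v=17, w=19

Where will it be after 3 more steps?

u=0, v=26, w=25

The u coordinate repeats the cycle [0, -3, 6, -3] with period 4; step 12 mod 4 = 0, giving 0.
The v coordinate changes by +3 each step, so at step 12 it is -10 + 12·(3) = 26.
The w coordinate changes by +2 each step, so at step 12 it is 1 + 12·(2) = 25.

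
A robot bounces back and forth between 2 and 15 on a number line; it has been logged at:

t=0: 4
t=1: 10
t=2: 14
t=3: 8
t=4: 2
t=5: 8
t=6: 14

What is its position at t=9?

6

The value reflects between 2 and 15, moving 6 per step.
  step 7: 14 → 10
  step 8: 10 → 4
  step 9: 4 → 6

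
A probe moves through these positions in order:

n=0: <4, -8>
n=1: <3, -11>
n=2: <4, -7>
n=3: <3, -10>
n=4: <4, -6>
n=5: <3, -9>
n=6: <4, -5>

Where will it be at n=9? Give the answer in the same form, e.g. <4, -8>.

<3, -7>

The moves between consecutive positions are <-1, -3>, <+1, +4>, <-1, -3>, <+1, +4>, <-1, -3>, <+1, +4>; they repeat the 2-cycle [<-1, -3>, <+1, +4>].
step 7: apply <-1, -3> → <3, -8>
step 8: apply <+1, +4> → <4, -4>
step 9: apply <-1, -3> → <3, -7>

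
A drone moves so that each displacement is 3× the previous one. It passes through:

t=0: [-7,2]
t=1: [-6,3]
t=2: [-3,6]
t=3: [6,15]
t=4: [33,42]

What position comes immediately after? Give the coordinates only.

[114,123]

Step-to-step displacements: [+1,+1], [+3,+3], [+9,+9], [+27,+27]; each is 3× the previous.
step 5: [33,42] + [+81,+81] → [114,123]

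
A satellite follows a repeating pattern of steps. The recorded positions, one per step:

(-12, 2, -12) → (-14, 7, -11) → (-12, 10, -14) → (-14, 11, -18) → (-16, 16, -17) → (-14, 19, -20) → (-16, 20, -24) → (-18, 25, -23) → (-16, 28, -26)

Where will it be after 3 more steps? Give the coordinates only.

(-18, 37, -32)

Differencing gives (-2, +5, +1), (+2, +3, -3), (-2, +1, -4), (-2, +5, +1), (+2, +3, -3), (-2, +1, -4), (-2, +5, +1), (+2, +3, -3). This is the pattern (-2, +5, +1), (+2, +3, -3), (-2, +1, -4) repeated.
step 9: apply (-2, +1, -4) → (-18, 29, -30)
step 10: apply (-2, +5, +1) → (-20, 34, -29)
step 11: apply (+2, +3, -3) → (-18, 37, -32)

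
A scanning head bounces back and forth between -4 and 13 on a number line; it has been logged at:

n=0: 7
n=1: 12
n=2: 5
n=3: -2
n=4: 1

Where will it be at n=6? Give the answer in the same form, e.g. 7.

11

The value travels 7 per step and bounces off the walls at -4 and 13.
  step 5: 1 → 8
  step 6: 8 → 11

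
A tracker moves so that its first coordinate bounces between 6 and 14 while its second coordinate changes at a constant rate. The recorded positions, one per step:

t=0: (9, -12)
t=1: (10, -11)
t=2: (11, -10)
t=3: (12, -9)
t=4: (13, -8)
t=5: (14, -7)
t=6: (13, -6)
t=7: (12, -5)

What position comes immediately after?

(11, -4)

The first coordinate reflects between 6 and 14, moving 1 per step.
  step 8: 12 → 11
The second coordinate changes by +1 each step: at step 8 it is -4.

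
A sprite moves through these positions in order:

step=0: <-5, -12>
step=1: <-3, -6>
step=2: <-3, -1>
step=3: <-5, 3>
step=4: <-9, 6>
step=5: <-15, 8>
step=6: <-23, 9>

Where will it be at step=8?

First differences are <+2, +6>, <+0, +5>, <-2, +4>, <-4, +3>, <-6, +2>, <-8, +1>; their common second difference is <-2, -1> (constant acceleration).
step 7: <-23, 9> + <-10, +0> → <-33, 9>
step 8: <-33, 9> + <-12, -1> → <-45, 8>

<-45, 8>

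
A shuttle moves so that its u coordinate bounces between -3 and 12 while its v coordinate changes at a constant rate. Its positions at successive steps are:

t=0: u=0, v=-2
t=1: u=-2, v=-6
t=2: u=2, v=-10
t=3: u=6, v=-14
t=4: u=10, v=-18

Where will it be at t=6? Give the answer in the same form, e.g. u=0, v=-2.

The u coordinate reflects between -3 and 12, moving 4 per step.
  step 5: 10 → 10
  step 6: 10 → 6
The v coordinate changes by -4 each step: at step 6 it is -26.

u=6, v=-26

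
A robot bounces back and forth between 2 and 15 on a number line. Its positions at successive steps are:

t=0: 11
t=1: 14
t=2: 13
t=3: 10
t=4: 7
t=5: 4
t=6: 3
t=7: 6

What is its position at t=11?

12

The value travels 3 per step and bounces off the walls at 2 and 15.
  step 8: 6 → 9
  step 9: 9 → 12
  step 10: 12 → 15
  step 11: 15 → 12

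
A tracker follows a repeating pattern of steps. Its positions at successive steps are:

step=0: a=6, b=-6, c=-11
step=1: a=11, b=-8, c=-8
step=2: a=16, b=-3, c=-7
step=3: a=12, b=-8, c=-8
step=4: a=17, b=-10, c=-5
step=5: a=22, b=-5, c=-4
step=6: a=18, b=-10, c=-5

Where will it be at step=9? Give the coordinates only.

a=24, b=-12, c=-2

Differencing gives (+5, -2, +3), (+5, +5, +1), (-4, -5, -1), (+5, -2, +3), (+5, +5, +1), (-4, -5, -1). This is the pattern (+5, -2, +3), (+5, +5, +1), (-4, -5, -1) repeated.
step 7: apply (+5, -2, +3) → a=23, b=-12, c=-2
step 8: apply (+5, +5, +1) → a=28, b=-7, c=-1
step 9: apply (-4, -5, -1) → a=24, b=-12, c=-2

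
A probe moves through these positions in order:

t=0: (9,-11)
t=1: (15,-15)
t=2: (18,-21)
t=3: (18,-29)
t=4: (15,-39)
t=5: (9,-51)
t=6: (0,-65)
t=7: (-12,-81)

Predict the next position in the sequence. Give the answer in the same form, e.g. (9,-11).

(-27,-99)

First differences are (+6,-4), (+3,-6), (+0,-8), (-3,-10), (-6,-12), (-9,-14), (-12,-16); their common second difference is (-3,-2) (constant acceleration).
step 8: (-12,-81) + (-15,-18) → (-27,-99)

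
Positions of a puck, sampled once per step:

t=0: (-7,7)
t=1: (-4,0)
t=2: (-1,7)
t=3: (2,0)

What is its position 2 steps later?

(8,0)

First: linear, +3 per step → 8 at step 5.
Second: cycles through 7, 0 every 2 steps. Step 5 lands at position 1 of the cycle → 0.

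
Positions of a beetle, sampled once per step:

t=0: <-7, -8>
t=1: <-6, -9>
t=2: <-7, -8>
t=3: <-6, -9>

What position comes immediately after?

<-7, -8>

Consecutive displacements <+1, -1>, <-1, +1>, <+1, -1> scale by a factor of -1 each step.
step 4: <-6, -9> + <-1, +1> → <-7, -8>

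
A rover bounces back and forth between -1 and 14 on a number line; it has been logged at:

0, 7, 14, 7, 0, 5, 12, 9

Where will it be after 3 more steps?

10

The value reflects between -1 and 14, moving 7 per step.
  step 8: 9 → 2
  step 9: 2 → 3
  step 10: 3 → 10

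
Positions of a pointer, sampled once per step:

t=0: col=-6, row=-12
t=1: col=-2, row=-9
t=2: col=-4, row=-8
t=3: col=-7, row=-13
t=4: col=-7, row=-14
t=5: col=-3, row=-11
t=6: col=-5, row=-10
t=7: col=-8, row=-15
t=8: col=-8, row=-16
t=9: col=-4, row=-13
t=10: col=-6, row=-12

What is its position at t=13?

The moves between consecutive positions are (+4,+3), (-2,+1), (-3,-5), (+0,-1), (+4,+3), (-2,+1), (-3,-5), (+0,-1), (+4,+3), (-2,+1); they repeat the 4-cycle [(+4,+3), (-2,+1), (-3,-5), (+0,-1)].
step 11: apply (-3,-5) → col=-9, row=-17
step 12: apply (+0,-1) → col=-9, row=-18
step 13: apply (+4,+3) → col=-5, row=-15

col=-5, row=-15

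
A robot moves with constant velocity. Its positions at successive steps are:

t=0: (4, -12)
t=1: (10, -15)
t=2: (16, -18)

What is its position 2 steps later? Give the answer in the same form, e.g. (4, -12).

The position changes by (+6, -3) every step.
step 3: (16, -18) + (+6, -3) → (22, -21)
step 4: (22, -21) + (+6, -3) → (28, -24)

(28, -24)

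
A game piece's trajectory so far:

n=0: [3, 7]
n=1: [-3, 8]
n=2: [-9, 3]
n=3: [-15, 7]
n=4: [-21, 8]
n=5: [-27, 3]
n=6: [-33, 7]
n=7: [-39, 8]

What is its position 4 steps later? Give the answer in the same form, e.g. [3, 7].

[-63, 3]

First: linear, -6 per step → -63 at step 11.
Second: cycles through 7, 8, 3 every 3 steps. Step 11 lands at position 2 of the cycle → 3.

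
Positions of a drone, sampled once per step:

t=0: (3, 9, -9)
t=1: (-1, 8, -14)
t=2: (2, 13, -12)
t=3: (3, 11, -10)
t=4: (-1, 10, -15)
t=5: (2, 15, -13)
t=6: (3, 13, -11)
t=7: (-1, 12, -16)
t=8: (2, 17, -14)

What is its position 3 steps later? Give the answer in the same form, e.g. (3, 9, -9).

(2, 19, -15)

Step-to-step displacements: (-4, -1, -5), (+3, +5, +2), (+1, -2, +2), (-4, -1, -5), (+3, +5, +2), (+1, -2, +2), (-4, -1, -5), (+3, +5, +2) — a repeating cycle of length 3.
step 9: apply (+1, -2, +2) → (3, 15, -12)
step 10: apply (-4, -1, -5) → (-1, 14, -17)
step 11: apply (+3, +5, +2) → (2, 19, -15)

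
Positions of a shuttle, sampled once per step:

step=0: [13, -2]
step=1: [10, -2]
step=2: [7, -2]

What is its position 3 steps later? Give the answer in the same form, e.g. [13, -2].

[-2, -2]

The position changes by [-3, +0] every step.
step 3: [7, -2] + [-3, +0] → [4, -2]
step 4: [4, -2] + [-3, +0] → [1, -2]
step 5: [1, -2] + [-3, +0] → [-2, -2]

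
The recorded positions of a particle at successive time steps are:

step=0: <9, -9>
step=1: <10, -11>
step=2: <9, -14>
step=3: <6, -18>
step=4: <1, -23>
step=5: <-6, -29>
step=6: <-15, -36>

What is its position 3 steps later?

Successive displacements: <+1, -2>, <-1, -3>, <-3, -4>, <-5, -5>, <-7, -6>, <-9, -7> — each changes by <-2, -1>.
step 7: <-15, -36> + <-11, -8> → <-26, -44>
step 8: <-26, -44> + <-13, -9> → <-39, -53>
step 9: <-39, -53> + <-15, -10> → <-54, -63>

<-54, -63>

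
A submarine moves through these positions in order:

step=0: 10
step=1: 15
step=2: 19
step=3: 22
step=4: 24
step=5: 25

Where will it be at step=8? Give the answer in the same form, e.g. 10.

Taking differences between consecutive positions: +5, +4, +3, +2, +1. These grow by -1 each step.
step 6: 25 + 0 → 25
step 7: 25 − 1 → 24
step 8: 24 − 2 → 22

22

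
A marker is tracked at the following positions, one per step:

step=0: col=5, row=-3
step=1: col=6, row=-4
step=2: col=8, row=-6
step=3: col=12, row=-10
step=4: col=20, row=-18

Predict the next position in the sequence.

The jumps are (+1, -1), (+2, -2), (+4, -4), (+8, -8) — a geometric progression with ratio 2.
step 5: col=20, row=-18 + (+16, -16) → col=36, row=-34

col=36, row=-34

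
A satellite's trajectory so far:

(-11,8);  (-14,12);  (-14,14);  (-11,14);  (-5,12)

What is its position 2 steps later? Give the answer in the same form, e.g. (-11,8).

Taking differences between consecutive positions: (-3,+4), (+0,+2), (+3,+0), (+6,-2). These grow by (+3,-2) each step.
step 5: (-5,12) + (+9,-4) → (4,8)
step 6: (4,8) + (+12,-6) → (16,2)

(16,2)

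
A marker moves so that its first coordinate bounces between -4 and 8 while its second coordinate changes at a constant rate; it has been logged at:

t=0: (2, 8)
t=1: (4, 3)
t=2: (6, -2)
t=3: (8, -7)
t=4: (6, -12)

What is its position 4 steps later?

The first coordinate travels 2 per step and bounces off the walls at -4 and 8.
  step 5: 6 → 4
  step 6: 4 → 2
  step 7: 2 → 0
  step 8: 0 → -2
The second coordinate changes by -5 each step: at step 8 it is -32.

(-2, -32)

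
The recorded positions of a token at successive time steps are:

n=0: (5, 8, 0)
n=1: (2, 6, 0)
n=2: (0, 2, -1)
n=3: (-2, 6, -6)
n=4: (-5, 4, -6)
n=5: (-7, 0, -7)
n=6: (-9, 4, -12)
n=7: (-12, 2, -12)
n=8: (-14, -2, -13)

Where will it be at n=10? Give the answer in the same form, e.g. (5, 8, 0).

(-19, 0, -18)

Differencing gives (-3, -2, +0), (-2, -4, -1), (-2, +4, -5), (-3, -2, +0), (-2, -4, -1), (-2, +4, -5), (-3, -2, +0), (-2, -4, -1). This is the pattern (-3, -2, +0), (-2, -4, -1), (-2, +4, -5) repeated.
step 9: apply (-2, +4, -5) → (-16, 2, -18)
step 10: apply (-3, -2, +0) → (-19, 0, -18)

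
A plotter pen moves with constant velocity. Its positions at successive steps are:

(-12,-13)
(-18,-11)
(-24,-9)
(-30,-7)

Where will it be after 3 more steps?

(-48,-1)

Each step adds (-6,+2) to the position.
step 4: (-30,-7) + (-6,+2) → (-36,-5)
step 5: (-36,-5) + (-6,+2) → (-42,-3)
step 6: (-42,-3) + (-6,+2) → (-48,-1)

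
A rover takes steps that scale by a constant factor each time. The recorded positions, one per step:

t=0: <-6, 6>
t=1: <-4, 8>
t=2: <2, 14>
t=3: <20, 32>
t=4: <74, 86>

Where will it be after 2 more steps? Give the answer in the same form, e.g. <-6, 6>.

Step-to-step displacements: <+2, +2>, <+6, +6>, <+18, +18>, <+54, +54>; each is 3× the previous.
step 5: <74, 86> + <+162, +162> → <236, 248>
step 6: <236, 248> + <+486, +486> → <722, 734>

<722, 734>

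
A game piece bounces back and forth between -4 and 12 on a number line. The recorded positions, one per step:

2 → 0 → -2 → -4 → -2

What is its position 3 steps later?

The value reflects between -4 and 12, moving 2 per step.
  step 5: -2 → 0
  step 6: 0 → 2
  step 7: 2 → 4

4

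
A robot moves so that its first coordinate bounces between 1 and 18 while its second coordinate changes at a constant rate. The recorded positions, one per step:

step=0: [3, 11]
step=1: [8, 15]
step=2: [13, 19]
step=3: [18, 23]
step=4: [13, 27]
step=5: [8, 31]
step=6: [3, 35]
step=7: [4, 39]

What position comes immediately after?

The first coordinate reflects between 1 and 18, moving 5 per step.
  step 8: 4 → 9
The second coordinate changes by +4 each step: at step 8 it is 43.

[9, 43]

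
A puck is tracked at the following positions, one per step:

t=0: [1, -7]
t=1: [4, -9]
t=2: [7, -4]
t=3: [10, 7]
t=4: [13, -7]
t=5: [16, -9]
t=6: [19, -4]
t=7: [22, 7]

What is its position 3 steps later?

[31, -4]

The first coordinate changes by +3 each step, so at step 10 it is 1 + 10·(3) = 31.
The second coordinate repeats the cycle [-7, -9, -4, 7] with period 4; step 10 mod 4 = 2, giving -4.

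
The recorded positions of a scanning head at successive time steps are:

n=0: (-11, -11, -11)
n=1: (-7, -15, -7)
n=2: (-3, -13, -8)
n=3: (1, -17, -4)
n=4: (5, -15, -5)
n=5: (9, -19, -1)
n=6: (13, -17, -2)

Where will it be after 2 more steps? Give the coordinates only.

Step-to-step displacements: (+4, -4, +4), (+4, +2, -1), (+4, -4, +4), (+4, +2, -1), (+4, -4, +4), (+4, +2, -1) — a repeating cycle of length 2.
step 7: apply (+4, -4, +4) → (17, -21, 2)
step 8: apply (+4, +2, -1) → (21, -19, 1)

(21, -19, 1)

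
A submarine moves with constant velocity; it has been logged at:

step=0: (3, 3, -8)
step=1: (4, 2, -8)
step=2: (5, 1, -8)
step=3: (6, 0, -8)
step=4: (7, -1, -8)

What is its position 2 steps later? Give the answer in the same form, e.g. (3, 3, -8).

(9, -3, -8)

The position changes by (+1, -1, +0) every step.
step 5: (7, -1, -8) + (+1, -1, +0) → (8, -2, -8)
step 6: (8, -2, -8) + (+1, -1, +0) → (9, -3, -8)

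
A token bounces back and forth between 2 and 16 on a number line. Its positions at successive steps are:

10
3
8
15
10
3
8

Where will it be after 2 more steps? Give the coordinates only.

10

The value reflects between 2 and 16, moving 7 per step.
  step 7: 8 → 15
  step 8: 15 → 10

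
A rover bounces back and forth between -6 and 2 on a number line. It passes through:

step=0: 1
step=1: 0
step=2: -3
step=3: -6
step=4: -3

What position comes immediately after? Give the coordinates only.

0

The value reflects between -6 and 2, moving 3 per step.
  step 5: -3 → 0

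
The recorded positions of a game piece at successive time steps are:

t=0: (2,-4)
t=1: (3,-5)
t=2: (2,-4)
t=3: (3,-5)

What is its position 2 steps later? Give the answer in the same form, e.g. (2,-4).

Step-to-step displacements: (+1,-1), (-1,+1), (+1,-1); each is -1× the previous.
step 4: (3,-5) + (-1,+1) → (2,-4)
step 5: (2,-4) + (+1,-1) → (3,-5)

(3,-5)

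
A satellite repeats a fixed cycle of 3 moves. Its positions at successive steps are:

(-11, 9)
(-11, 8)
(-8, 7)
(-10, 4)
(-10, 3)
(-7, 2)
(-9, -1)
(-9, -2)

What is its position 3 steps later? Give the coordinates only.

The moves between consecutive positions are (+0, -1), (+3, -1), (-2, -3), (+0, -1), (+3, -1), (-2, -3), (+0, -1); they repeat the 3-cycle [(+0, -1), (+3, -1), (-2, -3)].
step 8: apply (+3, -1) → (-6, -3)
step 9: apply (-2, -3) → (-8, -6)
step 10: apply (+0, -1) → (-8, -7)

(-8, -7)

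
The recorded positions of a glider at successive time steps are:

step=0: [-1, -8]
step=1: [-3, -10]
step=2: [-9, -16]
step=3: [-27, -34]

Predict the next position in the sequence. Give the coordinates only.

[-81, -88]

Step-to-step displacements: [-2, -2], [-6, -6], [-18, -18]; each is 3× the previous.
step 4: [-27, -34] + [-54, -54] → [-81, -88]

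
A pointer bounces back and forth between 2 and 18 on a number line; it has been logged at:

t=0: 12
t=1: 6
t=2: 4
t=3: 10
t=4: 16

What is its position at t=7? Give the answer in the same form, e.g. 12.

The value travels 6 per step and bounces off the walls at 2 and 18.
  step 5: 16 → 14
  step 6: 14 → 8
  step 7: 8 → 2

2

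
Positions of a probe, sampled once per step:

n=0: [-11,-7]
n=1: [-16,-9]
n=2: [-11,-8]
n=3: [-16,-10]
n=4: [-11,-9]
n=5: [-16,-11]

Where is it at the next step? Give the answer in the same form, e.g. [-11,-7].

[-11,-10]

Differencing gives [-5,-2], [+5,+1], [-5,-2], [+5,+1], [-5,-2]. This is the pattern [-5,-2], [+5,+1] repeated.
step 6: apply [+5,+1] → [-11,-10]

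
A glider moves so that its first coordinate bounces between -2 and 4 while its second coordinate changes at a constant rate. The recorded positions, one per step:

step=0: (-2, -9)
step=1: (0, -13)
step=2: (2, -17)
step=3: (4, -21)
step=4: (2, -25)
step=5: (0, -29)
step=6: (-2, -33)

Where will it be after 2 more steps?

The first coordinate travels 2 per step and bounces off the walls at -2 and 4.
  step 7: -2 → 0
  step 8: 0 → 2
The second coordinate changes by -4 each step: at step 8 it is -41.

(2, -41)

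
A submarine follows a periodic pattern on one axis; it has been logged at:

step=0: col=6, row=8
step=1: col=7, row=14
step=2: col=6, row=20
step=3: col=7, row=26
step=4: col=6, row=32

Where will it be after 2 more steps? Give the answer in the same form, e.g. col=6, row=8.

col=6, row=44

Col: cycles through 6, 7 every 2 steps. Step 6 lands at position 0 of the cycle → 6.
Row: linear, +6 per step → 44 at step 6.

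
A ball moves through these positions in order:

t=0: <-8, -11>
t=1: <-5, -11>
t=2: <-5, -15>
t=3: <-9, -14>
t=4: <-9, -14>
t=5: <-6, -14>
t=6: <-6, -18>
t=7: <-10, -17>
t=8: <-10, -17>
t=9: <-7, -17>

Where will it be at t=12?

<-11, -20>

The moves between consecutive positions are <+3, +0>, <+0, -4>, <-4, +1>, <+0, +0>, <+3, +0>, <+0, -4>, <-4, +1>, <+0, +0>, <+3, +0>; they repeat the 4-cycle [<+3, +0>, <+0, -4>, <-4, +1>, <+0, +0>].
step 10: apply <+0, -4> → <-7, -21>
step 11: apply <-4, +1> → <-11, -20>
step 12: apply <+0, +0> → <-11, -20>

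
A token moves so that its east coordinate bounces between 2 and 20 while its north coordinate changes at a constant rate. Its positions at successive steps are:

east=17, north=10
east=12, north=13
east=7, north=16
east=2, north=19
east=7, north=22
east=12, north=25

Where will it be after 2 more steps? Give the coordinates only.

east=18, north=31

The east coordinate travels 5 per step and bounces off the walls at 2 and 20.
  step 6: 12 → 17
  step 7: 17 → 18
The north coordinate changes by +3 each step: at step 7 it is 31.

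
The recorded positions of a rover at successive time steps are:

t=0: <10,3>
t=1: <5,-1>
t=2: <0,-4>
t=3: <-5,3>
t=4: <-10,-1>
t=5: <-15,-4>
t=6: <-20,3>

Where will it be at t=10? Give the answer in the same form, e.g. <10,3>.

The first coordinate changes by -5 each step, so at step 10 it is 10 + 10·(-5) = -40.
The second coordinate repeats the cycle [3, -1, -4] with period 3; step 10 mod 3 = 1, giving -1.

<-40,-1>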